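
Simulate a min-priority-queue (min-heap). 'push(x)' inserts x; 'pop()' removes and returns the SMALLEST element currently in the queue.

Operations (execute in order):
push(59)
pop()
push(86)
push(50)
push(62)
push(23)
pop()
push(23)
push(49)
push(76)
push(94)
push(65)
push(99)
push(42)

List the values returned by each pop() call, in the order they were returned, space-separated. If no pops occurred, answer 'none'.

push(59): heap contents = [59]
pop() → 59: heap contents = []
push(86): heap contents = [86]
push(50): heap contents = [50, 86]
push(62): heap contents = [50, 62, 86]
push(23): heap contents = [23, 50, 62, 86]
pop() → 23: heap contents = [50, 62, 86]
push(23): heap contents = [23, 50, 62, 86]
push(49): heap contents = [23, 49, 50, 62, 86]
push(76): heap contents = [23, 49, 50, 62, 76, 86]
push(94): heap contents = [23, 49, 50, 62, 76, 86, 94]
push(65): heap contents = [23, 49, 50, 62, 65, 76, 86, 94]
push(99): heap contents = [23, 49, 50, 62, 65, 76, 86, 94, 99]
push(42): heap contents = [23, 42, 49, 50, 62, 65, 76, 86, 94, 99]

Answer: 59 23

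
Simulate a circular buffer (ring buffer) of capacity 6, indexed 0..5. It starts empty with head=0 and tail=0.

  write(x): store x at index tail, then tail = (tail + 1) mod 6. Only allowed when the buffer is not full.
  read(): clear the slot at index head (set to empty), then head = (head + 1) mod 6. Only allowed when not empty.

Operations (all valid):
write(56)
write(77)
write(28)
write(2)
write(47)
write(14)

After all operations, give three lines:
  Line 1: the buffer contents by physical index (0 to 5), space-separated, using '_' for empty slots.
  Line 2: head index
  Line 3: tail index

Answer: 56 77 28 2 47 14
0
0

Derivation:
write(56): buf=[56 _ _ _ _ _], head=0, tail=1, size=1
write(77): buf=[56 77 _ _ _ _], head=0, tail=2, size=2
write(28): buf=[56 77 28 _ _ _], head=0, tail=3, size=3
write(2): buf=[56 77 28 2 _ _], head=0, tail=4, size=4
write(47): buf=[56 77 28 2 47 _], head=0, tail=5, size=5
write(14): buf=[56 77 28 2 47 14], head=0, tail=0, size=6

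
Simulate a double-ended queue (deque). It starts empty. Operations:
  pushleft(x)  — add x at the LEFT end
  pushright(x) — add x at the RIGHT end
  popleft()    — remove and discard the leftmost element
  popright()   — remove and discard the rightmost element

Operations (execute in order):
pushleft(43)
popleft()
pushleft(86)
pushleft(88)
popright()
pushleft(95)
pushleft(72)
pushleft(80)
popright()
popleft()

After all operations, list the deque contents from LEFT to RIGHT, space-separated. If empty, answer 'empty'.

Answer: 72 95

Derivation:
pushleft(43): [43]
popleft(): []
pushleft(86): [86]
pushleft(88): [88, 86]
popright(): [88]
pushleft(95): [95, 88]
pushleft(72): [72, 95, 88]
pushleft(80): [80, 72, 95, 88]
popright(): [80, 72, 95]
popleft(): [72, 95]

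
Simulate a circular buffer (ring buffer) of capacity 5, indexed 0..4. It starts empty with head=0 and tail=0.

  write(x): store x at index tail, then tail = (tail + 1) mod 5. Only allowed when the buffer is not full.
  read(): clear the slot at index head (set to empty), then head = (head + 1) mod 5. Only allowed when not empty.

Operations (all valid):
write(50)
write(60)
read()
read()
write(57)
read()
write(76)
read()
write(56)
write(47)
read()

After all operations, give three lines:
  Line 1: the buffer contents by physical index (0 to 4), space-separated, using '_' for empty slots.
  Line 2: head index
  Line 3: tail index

Answer: 47 _ _ _ _
0
1

Derivation:
write(50): buf=[50 _ _ _ _], head=0, tail=1, size=1
write(60): buf=[50 60 _ _ _], head=0, tail=2, size=2
read(): buf=[_ 60 _ _ _], head=1, tail=2, size=1
read(): buf=[_ _ _ _ _], head=2, tail=2, size=0
write(57): buf=[_ _ 57 _ _], head=2, tail=3, size=1
read(): buf=[_ _ _ _ _], head=3, tail=3, size=0
write(76): buf=[_ _ _ 76 _], head=3, tail=4, size=1
read(): buf=[_ _ _ _ _], head=4, tail=4, size=0
write(56): buf=[_ _ _ _ 56], head=4, tail=0, size=1
write(47): buf=[47 _ _ _ 56], head=4, tail=1, size=2
read(): buf=[47 _ _ _ _], head=0, tail=1, size=1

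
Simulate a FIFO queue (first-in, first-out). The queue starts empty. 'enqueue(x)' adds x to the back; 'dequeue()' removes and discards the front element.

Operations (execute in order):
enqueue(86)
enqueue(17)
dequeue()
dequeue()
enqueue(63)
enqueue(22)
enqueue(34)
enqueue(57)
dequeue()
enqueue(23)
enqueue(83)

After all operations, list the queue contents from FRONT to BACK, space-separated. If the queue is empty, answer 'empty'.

Answer: 22 34 57 23 83

Derivation:
enqueue(86): [86]
enqueue(17): [86, 17]
dequeue(): [17]
dequeue(): []
enqueue(63): [63]
enqueue(22): [63, 22]
enqueue(34): [63, 22, 34]
enqueue(57): [63, 22, 34, 57]
dequeue(): [22, 34, 57]
enqueue(23): [22, 34, 57, 23]
enqueue(83): [22, 34, 57, 23, 83]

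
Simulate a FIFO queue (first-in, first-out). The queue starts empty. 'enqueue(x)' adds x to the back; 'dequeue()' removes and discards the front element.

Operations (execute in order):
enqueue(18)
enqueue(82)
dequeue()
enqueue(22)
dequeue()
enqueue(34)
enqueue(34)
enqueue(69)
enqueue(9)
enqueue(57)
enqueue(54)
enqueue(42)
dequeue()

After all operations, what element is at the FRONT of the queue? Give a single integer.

Answer: 34

Derivation:
enqueue(18): queue = [18]
enqueue(82): queue = [18, 82]
dequeue(): queue = [82]
enqueue(22): queue = [82, 22]
dequeue(): queue = [22]
enqueue(34): queue = [22, 34]
enqueue(34): queue = [22, 34, 34]
enqueue(69): queue = [22, 34, 34, 69]
enqueue(9): queue = [22, 34, 34, 69, 9]
enqueue(57): queue = [22, 34, 34, 69, 9, 57]
enqueue(54): queue = [22, 34, 34, 69, 9, 57, 54]
enqueue(42): queue = [22, 34, 34, 69, 9, 57, 54, 42]
dequeue(): queue = [34, 34, 69, 9, 57, 54, 42]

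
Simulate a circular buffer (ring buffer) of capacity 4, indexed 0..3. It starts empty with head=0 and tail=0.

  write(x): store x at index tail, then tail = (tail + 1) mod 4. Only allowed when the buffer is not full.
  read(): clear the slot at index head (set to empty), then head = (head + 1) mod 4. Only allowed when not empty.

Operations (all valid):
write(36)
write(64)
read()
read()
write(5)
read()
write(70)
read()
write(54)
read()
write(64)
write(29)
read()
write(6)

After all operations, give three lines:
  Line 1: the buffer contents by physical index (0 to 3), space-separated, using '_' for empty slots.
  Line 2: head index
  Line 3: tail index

write(36): buf=[36 _ _ _], head=0, tail=1, size=1
write(64): buf=[36 64 _ _], head=0, tail=2, size=2
read(): buf=[_ 64 _ _], head=1, tail=2, size=1
read(): buf=[_ _ _ _], head=2, tail=2, size=0
write(5): buf=[_ _ 5 _], head=2, tail=3, size=1
read(): buf=[_ _ _ _], head=3, tail=3, size=0
write(70): buf=[_ _ _ 70], head=3, tail=0, size=1
read(): buf=[_ _ _ _], head=0, tail=0, size=0
write(54): buf=[54 _ _ _], head=0, tail=1, size=1
read(): buf=[_ _ _ _], head=1, tail=1, size=0
write(64): buf=[_ 64 _ _], head=1, tail=2, size=1
write(29): buf=[_ 64 29 _], head=1, tail=3, size=2
read(): buf=[_ _ 29 _], head=2, tail=3, size=1
write(6): buf=[_ _ 29 6], head=2, tail=0, size=2

Answer: _ _ 29 6
2
0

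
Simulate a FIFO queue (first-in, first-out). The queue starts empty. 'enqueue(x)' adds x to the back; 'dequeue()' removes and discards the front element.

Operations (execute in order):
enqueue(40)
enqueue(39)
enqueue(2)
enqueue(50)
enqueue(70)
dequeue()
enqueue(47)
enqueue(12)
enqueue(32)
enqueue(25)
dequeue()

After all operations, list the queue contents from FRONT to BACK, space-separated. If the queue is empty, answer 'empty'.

Answer: 2 50 70 47 12 32 25

Derivation:
enqueue(40): [40]
enqueue(39): [40, 39]
enqueue(2): [40, 39, 2]
enqueue(50): [40, 39, 2, 50]
enqueue(70): [40, 39, 2, 50, 70]
dequeue(): [39, 2, 50, 70]
enqueue(47): [39, 2, 50, 70, 47]
enqueue(12): [39, 2, 50, 70, 47, 12]
enqueue(32): [39, 2, 50, 70, 47, 12, 32]
enqueue(25): [39, 2, 50, 70, 47, 12, 32, 25]
dequeue(): [2, 50, 70, 47, 12, 32, 25]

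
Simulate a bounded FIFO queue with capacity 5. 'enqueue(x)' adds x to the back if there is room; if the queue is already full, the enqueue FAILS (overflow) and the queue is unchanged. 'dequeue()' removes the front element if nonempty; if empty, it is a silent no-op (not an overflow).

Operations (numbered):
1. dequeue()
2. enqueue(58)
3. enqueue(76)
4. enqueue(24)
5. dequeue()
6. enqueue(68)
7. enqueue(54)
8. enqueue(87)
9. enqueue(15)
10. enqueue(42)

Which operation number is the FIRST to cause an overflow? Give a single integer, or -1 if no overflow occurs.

Answer: 9

Derivation:
1. dequeue(): empty, no-op, size=0
2. enqueue(58): size=1
3. enqueue(76): size=2
4. enqueue(24): size=3
5. dequeue(): size=2
6. enqueue(68): size=3
7. enqueue(54): size=4
8. enqueue(87): size=5
9. enqueue(15): size=5=cap → OVERFLOW (fail)
10. enqueue(42): size=5=cap → OVERFLOW (fail)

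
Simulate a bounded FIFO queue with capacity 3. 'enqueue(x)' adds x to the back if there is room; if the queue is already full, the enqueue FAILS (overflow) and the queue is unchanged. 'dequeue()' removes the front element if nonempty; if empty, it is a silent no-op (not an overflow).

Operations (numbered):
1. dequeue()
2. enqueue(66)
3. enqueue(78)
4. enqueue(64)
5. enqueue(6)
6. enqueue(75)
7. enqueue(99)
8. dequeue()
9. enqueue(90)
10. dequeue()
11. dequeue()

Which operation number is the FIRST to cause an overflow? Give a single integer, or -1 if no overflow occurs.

Answer: 5

Derivation:
1. dequeue(): empty, no-op, size=0
2. enqueue(66): size=1
3. enqueue(78): size=2
4. enqueue(64): size=3
5. enqueue(6): size=3=cap → OVERFLOW (fail)
6. enqueue(75): size=3=cap → OVERFLOW (fail)
7. enqueue(99): size=3=cap → OVERFLOW (fail)
8. dequeue(): size=2
9. enqueue(90): size=3
10. dequeue(): size=2
11. dequeue(): size=1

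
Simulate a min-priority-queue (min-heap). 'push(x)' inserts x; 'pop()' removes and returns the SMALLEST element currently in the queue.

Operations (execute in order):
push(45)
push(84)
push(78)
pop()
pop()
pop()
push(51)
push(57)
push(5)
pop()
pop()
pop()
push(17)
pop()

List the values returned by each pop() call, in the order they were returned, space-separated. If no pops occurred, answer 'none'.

push(45): heap contents = [45]
push(84): heap contents = [45, 84]
push(78): heap contents = [45, 78, 84]
pop() → 45: heap contents = [78, 84]
pop() → 78: heap contents = [84]
pop() → 84: heap contents = []
push(51): heap contents = [51]
push(57): heap contents = [51, 57]
push(5): heap contents = [5, 51, 57]
pop() → 5: heap contents = [51, 57]
pop() → 51: heap contents = [57]
pop() → 57: heap contents = []
push(17): heap contents = [17]
pop() → 17: heap contents = []

Answer: 45 78 84 5 51 57 17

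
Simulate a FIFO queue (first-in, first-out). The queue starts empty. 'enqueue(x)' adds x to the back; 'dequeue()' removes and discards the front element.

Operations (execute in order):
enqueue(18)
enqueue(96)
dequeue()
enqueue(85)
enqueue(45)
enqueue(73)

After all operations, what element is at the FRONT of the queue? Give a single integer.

enqueue(18): queue = [18]
enqueue(96): queue = [18, 96]
dequeue(): queue = [96]
enqueue(85): queue = [96, 85]
enqueue(45): queue = [96, 85, 45]
enqueue(73): queue = [96, 85, 45, 73]

Answer: 96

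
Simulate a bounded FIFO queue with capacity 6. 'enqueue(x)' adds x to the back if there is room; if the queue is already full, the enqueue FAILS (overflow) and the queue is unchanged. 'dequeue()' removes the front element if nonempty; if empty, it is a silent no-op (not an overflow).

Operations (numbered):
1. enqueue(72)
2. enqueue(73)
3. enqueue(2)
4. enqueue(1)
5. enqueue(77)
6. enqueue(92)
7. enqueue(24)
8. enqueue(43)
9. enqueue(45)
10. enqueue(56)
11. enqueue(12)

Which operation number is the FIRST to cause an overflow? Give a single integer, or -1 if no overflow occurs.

Answer: 7

Derivation:
1. enqueue(72): size=1
2. enqueue(73): size=2
3. enqueue(2): size=3
4. enqueue(1): size=4
5. enqueue(77): size=5
6. enqueue(92): size=6
7. enqueue(24): size=6=cap → OVERFLOW (fail)
8. enqueue(43): size=6=cap → OVERFLOW (fail)
9. enqueue(45): size=6=cap → OVERFLOW (fail)
10. enqueue(56): size=6=cap → OVERFLOW (fail)
11. enqueue(12): size=6=cap → OVERFLOW (fail)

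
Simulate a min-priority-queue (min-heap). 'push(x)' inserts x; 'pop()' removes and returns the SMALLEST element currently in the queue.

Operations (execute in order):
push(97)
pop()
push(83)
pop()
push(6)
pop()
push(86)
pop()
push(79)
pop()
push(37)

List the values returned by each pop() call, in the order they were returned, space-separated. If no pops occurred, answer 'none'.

Answer: 97 83 6 86 79

Derivation:
push(97): heap contents = [97]
pop() → 97: heap contents = []
push(83): heap contents = [83]
pop() → 83: heap contents = []
push(6): heap contents = [6]
pop() → 6: heap contents = []
push(86): heap contents = [86]
pop() → 86: heap contents = []
push(79): heap contents = [79]
pop() → 79: heap contents = []
push(37): heap contents = [37]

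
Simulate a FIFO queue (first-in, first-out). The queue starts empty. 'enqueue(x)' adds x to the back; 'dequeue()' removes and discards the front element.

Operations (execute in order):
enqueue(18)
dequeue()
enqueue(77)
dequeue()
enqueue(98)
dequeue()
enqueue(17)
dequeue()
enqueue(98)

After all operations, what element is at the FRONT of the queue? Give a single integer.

enqueue(18): queue = [18]
dequeue(): queue = []
enqueue(77): queue = [77]
dequeue(): queue = []
enqueue(98): queue = [98]
dequeue(): queue = []
enqueue(17): queue = [17]
dequeue(): queue = []
enqueue(98): queue = [98]

Answer: 98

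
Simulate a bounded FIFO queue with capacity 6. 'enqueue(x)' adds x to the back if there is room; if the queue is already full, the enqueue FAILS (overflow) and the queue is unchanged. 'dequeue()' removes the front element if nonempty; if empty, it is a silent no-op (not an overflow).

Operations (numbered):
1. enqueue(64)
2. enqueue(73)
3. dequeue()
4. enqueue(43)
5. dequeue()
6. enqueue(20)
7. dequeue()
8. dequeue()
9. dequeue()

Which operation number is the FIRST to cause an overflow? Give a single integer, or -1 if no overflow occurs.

Answer: -1

Derivation:
1. enqueue(64): size=1
2. enqueue(73): size=2
3. dequeue(): size=1
4. enqueue(43): size=2
5. dequeue(): size=1
6. enqueue(20): size=2
7. dequeue(): size=1
8. dequeue(): size=0
9. dequeue(): empty, no-op, size=0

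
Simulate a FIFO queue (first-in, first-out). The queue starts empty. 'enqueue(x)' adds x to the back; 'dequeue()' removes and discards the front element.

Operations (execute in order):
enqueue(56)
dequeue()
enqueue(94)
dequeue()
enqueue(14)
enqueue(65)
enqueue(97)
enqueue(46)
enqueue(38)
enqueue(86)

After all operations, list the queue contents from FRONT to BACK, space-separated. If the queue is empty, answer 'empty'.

Answer: 14 65 97 46 38 86

Derivation:
enqueue(56): [56]
dequeue(): []
enqueue(94): [94]
dequeue(): []
enqueue(14): [14]
enqueue(65): [14, 65]
enqueue(97): [14, 65, 97]
enqueue(46): [14, 65, 97, 46]
enqueue(38): [14, 65, 97, 46, 38]
enqueue(86): [14, 65, 97, 46, 38, 86]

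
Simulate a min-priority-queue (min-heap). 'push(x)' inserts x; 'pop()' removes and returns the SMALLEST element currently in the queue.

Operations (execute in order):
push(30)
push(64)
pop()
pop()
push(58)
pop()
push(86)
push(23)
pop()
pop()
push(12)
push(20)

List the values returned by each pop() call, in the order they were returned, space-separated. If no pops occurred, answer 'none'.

Answer: 30 64 58 23 86

Derivation:
push(30): heap contents = [30]
push(64): heap contents = [30, 64]
pop() → 30: heap contents = [64]
pop() → 64: heap contents = []
push(58): heap contents = [58]
pop() → 58: heap contents = []
push(86): heap contents = [86]
push(23): heap contents = [23, 86]
pop() → 23: heap contents = [86]
pop() → 86: heap contents = []
push(12): heap contents = [12]
push(20): heap contents = [12, 20]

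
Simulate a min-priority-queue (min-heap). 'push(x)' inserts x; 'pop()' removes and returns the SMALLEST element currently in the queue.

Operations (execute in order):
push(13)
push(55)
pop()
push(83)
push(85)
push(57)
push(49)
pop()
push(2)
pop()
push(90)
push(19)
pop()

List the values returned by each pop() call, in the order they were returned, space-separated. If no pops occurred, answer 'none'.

Answer: 13 49 2 19

Derivation:
push(13): heap contents = [13]
push(55): heap contents = [13, 55]
pop() → 13: heap contents = [55]
push(83): heap contents = [55, 83]
push(85): heap contents = [55, 83, 85]
push(57): heap contents = [55, 57, 83, 85]
push(49): heap contents = [49, 55, 57, 83, 85]
pop() → 49: heap contents = [55, 57, 83, 85]
push(2): heap contents = [2, 55, 57, 83, 85]
pop() → 2: heap contents = [55, 57, 83, 85]
push(90): heap contents = [55, 57, 83, 85, 90]
push(19): heap contents = [19, 55, 57, 83, 85, 90]
pop() → 19: heap contents = [55, 57, 83, 85, 90]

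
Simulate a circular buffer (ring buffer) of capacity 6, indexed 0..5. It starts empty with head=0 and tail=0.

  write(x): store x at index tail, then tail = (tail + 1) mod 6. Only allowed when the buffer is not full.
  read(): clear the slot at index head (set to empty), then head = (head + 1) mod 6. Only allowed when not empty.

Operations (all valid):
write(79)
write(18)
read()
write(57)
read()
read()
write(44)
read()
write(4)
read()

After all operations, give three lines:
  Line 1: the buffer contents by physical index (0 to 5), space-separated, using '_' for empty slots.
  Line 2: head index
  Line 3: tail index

write(79): buf=[79 _ _ _ _ _], head=0, tail=1, size=1
write(18): buf=[79 18 _ _ _ _], head=0, tail=2, size=2
read(): buf=[_ 18 _ _ _ _], head=1, tail=2, size=1
write(57): buf=[_ 18 57 _ _ _], head=1, tail=3, size=2
read(): buf=[_ _ 57 _ _ _], head=2, tail=3, size=1
read(): buf=[_ _ _ _ _ _], head=3, tail=3, size=0
write(44): buf=[_ _ _ 44 _ _], head=3, tail=4, size=1
read(): buf=[_ _ _ _ _ _], head=4, tail=4, size=0
write(4): buf=[_ _ _ _ 4 _], head=4, tail=5, size=1
read(): buf=[_ _ _ _ _ _], head=5, tail=5, size=0

Answer: _ _ _ _ _ _
5
5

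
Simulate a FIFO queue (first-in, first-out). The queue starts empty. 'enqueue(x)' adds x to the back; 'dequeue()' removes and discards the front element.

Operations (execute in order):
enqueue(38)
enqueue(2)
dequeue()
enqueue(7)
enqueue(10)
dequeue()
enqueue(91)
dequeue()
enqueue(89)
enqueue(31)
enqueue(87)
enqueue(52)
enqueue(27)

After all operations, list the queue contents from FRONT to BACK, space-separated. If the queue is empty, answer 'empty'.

Answer: 10 91 89 31 87 52 27

Derivation:
enqueue(38): [38]
enqueue(2): [38, 2]
dequeue(): [2]
enqueue(7): [2, 7]
enqueue(10): [2, 7, 10]
dequeue(): [7, 10]
enqueue(91): [7, 10, 91]
dequeue(): [10, 91]
enqueue(89): [10, 91, 89]
enqueue(31): [10, 91, 89, 31]
enqueue(87): [10, 91, 89, 31, 87]
enqueue(52): [10, 91, 89, 31, 87, 52]
enqueue(27): [10, 91, 89, 31, 87, 52, 27]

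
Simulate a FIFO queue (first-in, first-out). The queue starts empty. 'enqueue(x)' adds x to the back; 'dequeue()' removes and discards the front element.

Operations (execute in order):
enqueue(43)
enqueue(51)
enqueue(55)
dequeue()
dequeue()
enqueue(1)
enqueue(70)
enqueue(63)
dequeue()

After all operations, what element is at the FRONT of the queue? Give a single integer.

enqueue(43): queue = [43]
enqueue(51): queue = [43, 51]
enqueue(55): queue = [43, 51, 55]
dequeue(): queue = [51, 55]
dequeue(): queue = [55]
enqueue(1): queue = [55, 1]
enqueue(70): queue = [55, 1, 70]
enqueue(63): queue = [55, 1, 70, 63]
dequeue(): queue = [1, 70, 63]

Answer: 1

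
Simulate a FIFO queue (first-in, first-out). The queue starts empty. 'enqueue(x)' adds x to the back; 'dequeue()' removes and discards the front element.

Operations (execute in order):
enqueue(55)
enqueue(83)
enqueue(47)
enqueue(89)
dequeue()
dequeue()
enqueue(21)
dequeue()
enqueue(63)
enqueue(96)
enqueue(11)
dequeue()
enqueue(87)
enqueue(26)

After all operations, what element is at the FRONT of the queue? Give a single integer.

enqueue(55): queue = [55]
enqueue(83): queue = [55, 83]
enqueue(47): queue = [55, 83, 47]
enqueue(89): queue = [55, 83, 47, 89]
dequeue(): queue = [83, 47, 89]
dequeue(): queue = [47, 89]
enqueue(21): queue = [47, 89, 21]
dequeue(): queue = [89, 21]
enqueue(63): queue = [89, 21, 63]
enqueue(96): queue = [89, 21, 63, 96]
enqueue(11): queue = [89, 21, 63, 96, 11]
dequeue(): queue = [21, 63, 96, 11]
enqueue(87): queue = [21, 63, 96, 11, 87]
enqueue(26): queue = [21, 63, 96, 11, 87, 26]

Answer: 21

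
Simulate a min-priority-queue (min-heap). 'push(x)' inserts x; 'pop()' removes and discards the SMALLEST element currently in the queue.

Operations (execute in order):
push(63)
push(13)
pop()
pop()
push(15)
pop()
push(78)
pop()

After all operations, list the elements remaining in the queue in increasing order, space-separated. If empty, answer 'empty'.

Answer: empty

Derivation:
push(63): heap contents = [63]
push(13): heap contents = [13, 63]
pop() → 13: heap contents = [63]
pop() → 63: heap contents = []
push(15): heap contents = [15]
pop() → 15: heap contents = []
push(78): heap contents = [78]
pop() → 78: heap contents = []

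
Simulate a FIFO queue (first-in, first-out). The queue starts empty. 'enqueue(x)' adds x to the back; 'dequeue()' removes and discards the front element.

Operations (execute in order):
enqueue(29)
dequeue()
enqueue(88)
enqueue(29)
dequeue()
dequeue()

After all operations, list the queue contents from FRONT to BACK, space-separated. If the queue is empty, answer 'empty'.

enqueue(29): [29]
dequeue(): []
enqueue(88): [88]
enqueue(29): [88, 29]
dequeue(): [29]
dequeue(): []

Answer: empty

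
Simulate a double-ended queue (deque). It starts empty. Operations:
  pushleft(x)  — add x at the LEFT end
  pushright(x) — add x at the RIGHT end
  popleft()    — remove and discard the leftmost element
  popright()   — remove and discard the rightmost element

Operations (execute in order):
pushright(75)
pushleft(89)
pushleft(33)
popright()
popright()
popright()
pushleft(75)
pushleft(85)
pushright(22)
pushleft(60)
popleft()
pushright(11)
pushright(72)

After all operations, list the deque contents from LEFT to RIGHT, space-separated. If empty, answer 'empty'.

Answer: 85 75 22 11 72

Derivation:
pushright(75): [75]
pushleft(89): [89, 75]
pushleft(33): [33, 89, 75]
popright(): [33, 89]
popright(): [33]
popright(): []
pushleft(75): [75]
pushleft(85): [85, 75]
pushright(22): [85, 75, 22]
pushleft(60): [60, 85, 75, 22]
popleft(): [85, 75, 22]
pushright(11): [85, 75, 22, 11]
pushright(72): [85, 75, 22, 11, 72]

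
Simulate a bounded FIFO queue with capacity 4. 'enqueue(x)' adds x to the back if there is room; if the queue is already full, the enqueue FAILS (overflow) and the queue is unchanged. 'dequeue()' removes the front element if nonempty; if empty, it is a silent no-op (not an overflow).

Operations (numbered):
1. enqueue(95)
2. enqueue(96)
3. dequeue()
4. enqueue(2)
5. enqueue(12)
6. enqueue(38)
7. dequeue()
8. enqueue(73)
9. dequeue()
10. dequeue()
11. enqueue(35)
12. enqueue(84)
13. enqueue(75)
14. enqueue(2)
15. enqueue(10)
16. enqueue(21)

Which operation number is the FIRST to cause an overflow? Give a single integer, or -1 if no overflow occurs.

1. enqueue(95): size=1
2. enqueue(96): size=2
3. dequeue(): size=1
4. enqueue(2): size=2
5. enqueue(12): size=3
6. enqueue(38): size=4
7. dequeue(): size=3
8. enqueue(73): size=4
9. dequeue(): size=3
10. dequeue(): size=2
11. enqueue(35): size=3
12. enqueue(84): size=4
13. enqueue(75): size=4=cap → OVERFLOW (fail)
14. enqueue(2): size=4=cap → OVERFLOW (fail)
15. enqueue(10): size=4=cap → OVERFLOW (fail)
16. enqueue(21): size=4=cap → OVERFLOW (fail)

Answer: 13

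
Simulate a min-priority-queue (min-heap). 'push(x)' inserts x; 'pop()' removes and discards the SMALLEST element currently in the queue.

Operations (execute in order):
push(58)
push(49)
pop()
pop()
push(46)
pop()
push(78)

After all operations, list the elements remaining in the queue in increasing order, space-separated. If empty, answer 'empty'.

Answer: 78

Derivation:
push(58): heap contents = [58]
push(49): heap contents = [49, 58]
pop() → 49: heap contents = [58]
pop() → 58: heap contents = []
push(46): heap contents = [46]
pop() → 46: heap contents = []
push(78): heap contents = [78]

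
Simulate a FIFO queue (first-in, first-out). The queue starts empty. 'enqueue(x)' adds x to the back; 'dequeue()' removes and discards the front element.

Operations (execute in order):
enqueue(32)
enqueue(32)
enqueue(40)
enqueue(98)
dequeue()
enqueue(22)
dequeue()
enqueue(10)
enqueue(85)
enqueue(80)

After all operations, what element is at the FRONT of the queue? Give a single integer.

Answer: 40

Derivation:
enqueue(32): queue = [32]
enqueue(32): queue = [32, 32]
enqueue(40): queue = [32, 32, 40]
enqueue(98): queue = [32, 32, 40, 98]
dequeue(): queue = [32, 40, 98]
enqueue(22): queue = [32, 40, 98, 22]
dequeue(): queue = [40, 98, 22]
enqueue(10): queue = [40, 98, 22, 10]
enqueue(85): queue = [40, 98, 22, 10, 85]
enqueue(80): queue = [40, 98, 22, 10, 85, 80]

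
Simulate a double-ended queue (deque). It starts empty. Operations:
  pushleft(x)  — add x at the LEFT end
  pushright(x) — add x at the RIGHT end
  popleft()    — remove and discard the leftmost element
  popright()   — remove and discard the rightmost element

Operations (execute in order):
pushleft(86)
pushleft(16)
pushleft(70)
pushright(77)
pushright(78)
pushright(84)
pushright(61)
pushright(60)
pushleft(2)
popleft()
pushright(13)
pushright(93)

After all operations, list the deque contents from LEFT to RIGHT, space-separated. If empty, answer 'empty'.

pushleft(86): [86]
pushleft(16): [16, 86]
pushleft(70): [70, 16, 86]
pushright(77): [70, 16, 86, 77]
pushright(78): [70, 16, 86, 77, 78]
pushright(84): [70, 16, 86, 77, 78, 84]
pushright(61): [70, 16, 86, 77, 78, 84, 61]
pushright(60): [70, 16, 86, 77, 78, 84, 61, 60]
pushleft(2): [2, 70, 16, 86, 77, 78, 84, 61, 60]
popleft(): [70, 16, 86, 77, 78, 84, 61, 60]
pushright(13): [70, 16, 86, 77, 78, 84, 61, 60, 13]
pushright(93): [70, 16, 86, 77, 78, 84, 61, 60, 13, 93]

Answer: 70 16 86 77 78 84 61 60 13 93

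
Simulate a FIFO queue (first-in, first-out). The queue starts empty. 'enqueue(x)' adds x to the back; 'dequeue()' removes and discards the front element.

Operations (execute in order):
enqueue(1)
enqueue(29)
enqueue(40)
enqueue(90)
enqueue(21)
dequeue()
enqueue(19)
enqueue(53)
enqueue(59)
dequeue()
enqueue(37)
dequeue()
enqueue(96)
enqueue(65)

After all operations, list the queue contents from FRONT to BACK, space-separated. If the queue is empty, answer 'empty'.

enqueue(1): [1]
enqueue(29): [1, 29]
enqueue(40): [1, 29, 40]
enqueue(90): [1, 29, 40, 90]
enqueue(21): [1, 29, 40, 90, 21]
dequeue(): [29, 40, 90, 21]
enqueue(19): [29, 40, 90, 21, 19]
enqueue(53): [29, 40, 90, 21, 19, 53]
enqueue(59): [29, 40, 90, 21, 19, 53, 59]
dequeue(): [40, 90, 21, 19, 53, 59]
enqueue(37): [40, 90, 21, 19, 53, 59, 37]
dequeue(): [90, 21, 19, 53, 59, 37]
enqueue(96): [90, 21, 19, 53, 59, 37, 96]
enqueue(65): [90, 21, 19, 53, 59, 37, 96, 65]

Answer: 90 21 19 53 59 37 96 65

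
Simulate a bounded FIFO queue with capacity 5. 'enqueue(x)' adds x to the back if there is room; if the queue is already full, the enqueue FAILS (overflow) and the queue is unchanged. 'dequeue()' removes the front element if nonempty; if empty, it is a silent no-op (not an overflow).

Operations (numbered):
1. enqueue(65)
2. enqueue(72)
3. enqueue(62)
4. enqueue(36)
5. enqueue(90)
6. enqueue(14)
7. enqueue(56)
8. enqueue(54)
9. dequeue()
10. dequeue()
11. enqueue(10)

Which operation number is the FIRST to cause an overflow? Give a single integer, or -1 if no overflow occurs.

Answer: 6

Derivation:
1. enqueue(65): size=1
2. enqueue(72): size=2
3. enqueue(62): size=3
4. enqueue(36): size=4
5. enqueue(90): size=5
6. enqueue(14): size=5=cap → OVERFLOW (fail)
7. enqueue(56): size=5=cap → OVERFLOW (fail)
8. enqueue(54): size=5=cap → OVERFLOW (fail)
9. dequeue(): size=4
10. dequeue(): size=3
11. enqueue(10): size=4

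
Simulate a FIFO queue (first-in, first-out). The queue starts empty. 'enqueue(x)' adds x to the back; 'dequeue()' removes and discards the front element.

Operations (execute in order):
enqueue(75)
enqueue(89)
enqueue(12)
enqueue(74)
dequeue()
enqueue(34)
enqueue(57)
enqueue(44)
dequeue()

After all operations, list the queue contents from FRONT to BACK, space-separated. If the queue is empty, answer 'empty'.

Answer: 12 74 34 57 44

Derivation:
enqueue(75): [75]
enqueue(89): [75, 89]
enqueue(12): [75, 89, 12]
enqueue(74): [75, 89, 12, 74]
dequeue(): [89, 12, 74]
enqueue(34): [89, 12, 74, 34]
enqueue(57): [89, 12, 74, 34, 57]
enqueue(44): [89, 12, 74, 34, 57, 44]
dequeue(): [12, 74, 34, 57, 44]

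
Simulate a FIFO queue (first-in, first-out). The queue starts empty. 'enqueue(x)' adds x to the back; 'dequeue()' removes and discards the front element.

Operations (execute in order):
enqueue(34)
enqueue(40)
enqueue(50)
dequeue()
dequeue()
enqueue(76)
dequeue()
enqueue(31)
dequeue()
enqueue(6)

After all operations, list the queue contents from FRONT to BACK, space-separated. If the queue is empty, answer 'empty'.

enqueue(34): [34]
enqueue(40): [34, 40]
enqueue(50): [34, 40, 50]
dequeue(): [40, 50]
dequeue(): [50]
enqueue(76): [50, 76]
dequeue(): [76]
enqueue(31): [76, 31]
dequeue(): [31]
enqueue(6): [31, 6]

Answer: 31 6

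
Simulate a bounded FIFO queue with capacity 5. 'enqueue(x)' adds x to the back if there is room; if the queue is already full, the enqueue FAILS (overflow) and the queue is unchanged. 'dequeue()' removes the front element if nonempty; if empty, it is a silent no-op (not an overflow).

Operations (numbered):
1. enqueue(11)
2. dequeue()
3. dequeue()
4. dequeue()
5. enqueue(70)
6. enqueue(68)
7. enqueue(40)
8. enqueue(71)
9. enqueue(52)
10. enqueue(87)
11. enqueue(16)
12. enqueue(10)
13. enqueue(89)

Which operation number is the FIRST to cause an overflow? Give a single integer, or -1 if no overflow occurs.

Answer: 10

Derivation:
1. enqueue(11): size=1
2. dequeue(): size=0
3. dequeue(): empty, no-op, size=0
4. dequeue(): empty, no-op, size=0
5. enqueue(70): size=1
6. enqueue(68): size=2
7. enqueue(40): size=3
8. enqueue(71): size=4
9. enqueue(52): size=5
10. enqueue(87): size=5=cap → OVERFLOW (fail)
11. enqueue(16): size=5=cap → OVERFLOW (fail)
12. enqueue(10): size=5=cap → OVERFLOW (fail)
13. enqueue(89): size=5=cap → OVERFLOW (fail)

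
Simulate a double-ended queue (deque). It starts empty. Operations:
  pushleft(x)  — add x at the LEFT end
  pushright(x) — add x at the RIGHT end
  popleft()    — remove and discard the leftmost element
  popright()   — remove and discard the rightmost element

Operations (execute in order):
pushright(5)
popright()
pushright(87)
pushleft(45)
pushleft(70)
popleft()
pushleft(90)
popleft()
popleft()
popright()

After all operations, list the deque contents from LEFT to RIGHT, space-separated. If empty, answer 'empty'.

pushright(5): [5]
popright(): []
pushright(87): [87]
pushleft(45): [45, 87]
pushleft(70): [70, 45, 87]
popleft(): [45, 87]
pushleft(90): [90, 45, 87]
popleft(): [45, 87]
popleft(): [87]
popright(): []

Answer: empty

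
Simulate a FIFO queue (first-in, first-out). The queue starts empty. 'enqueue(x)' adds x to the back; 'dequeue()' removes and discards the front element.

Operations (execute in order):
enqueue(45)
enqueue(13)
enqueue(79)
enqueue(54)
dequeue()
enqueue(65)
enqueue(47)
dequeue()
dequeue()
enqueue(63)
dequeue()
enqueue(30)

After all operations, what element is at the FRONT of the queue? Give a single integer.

enqueue(45): queue = [45]
enqueue(13): queue = [45, 13]
enqueue(79): queue = [45, 13, 79]
enqueue(54): queue = [45, 13, 79, 54]
dequeue(): queue = [13, 79, 54]
enqueue(65): queue = [13, 79, 54, 65]
enqueue(47): queue = [13, 79, 54, 65, 47]
dequeue(): queue = [79, 54, 65, 47]
dequeue(): queue = [54, 65, 47]
enqueue(63): queue = [54, 65, 47, 63]
dequeue(): queue = [65, 47, 63]
enqueue(30): queue = [65, 47, 63, 30]

Answer: 65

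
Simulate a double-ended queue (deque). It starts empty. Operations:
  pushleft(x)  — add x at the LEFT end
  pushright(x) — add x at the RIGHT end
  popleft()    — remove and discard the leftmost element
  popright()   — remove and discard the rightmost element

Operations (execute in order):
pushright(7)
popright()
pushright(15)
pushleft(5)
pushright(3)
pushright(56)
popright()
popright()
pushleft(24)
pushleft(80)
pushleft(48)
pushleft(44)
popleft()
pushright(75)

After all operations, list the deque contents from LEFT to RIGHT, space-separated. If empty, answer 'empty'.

Answer: 48 80 24 5 15 75

Derivation:
pushright(7): [7]
popright(): []
pushright(15): [15]
pushleft(5): [5, 15]
pushright(3): [5, 15, 3]
pushright(56): [5, 15, 3, 56]
popright(): [5, 15, 3]
popright(): [5, 15]
pushleft(24): [24, 5, 15]
pushleft(80): [80, 24, 5, 15]
pushleft(48): [48, 80, 24, 5, 15]
pushleft(44): [44, 48, 80, 24, 5, 15]
popleft(): [48, 80, 24, 5, 15]
pushright(75): [48, 80, 24, 5, 15, 75]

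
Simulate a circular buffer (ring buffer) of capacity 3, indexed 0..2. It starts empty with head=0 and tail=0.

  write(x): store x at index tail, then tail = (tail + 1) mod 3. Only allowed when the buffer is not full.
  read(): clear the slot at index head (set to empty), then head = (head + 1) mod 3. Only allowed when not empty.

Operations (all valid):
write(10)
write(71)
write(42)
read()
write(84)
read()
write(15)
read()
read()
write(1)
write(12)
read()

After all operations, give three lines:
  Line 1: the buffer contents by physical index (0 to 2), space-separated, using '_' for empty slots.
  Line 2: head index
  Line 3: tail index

Answer: 12 _ 1
2
1

Derivation:
write(10): buf=[10 _ _], head=0, tail=1, size=1
write(71): buf=[10 71 _], head=0, tail=2, size=2
write(42): buf=[10 71 42], head=0, tail=0, size=3
read(): buf=[_ 71 42], head=1, tail=0, size=2
write(84): buf=[84 71 42], head=1, tail=1, size=3
read(): buf=[84 _ 42], head=2, tail=1, size=2
write(15): buf=[84 15 42], head=2, tail=2, size=3
read(): buf=[84 15 _], head=0, tail=2, size=2
read(): buf=[_ 15 _], head=1, tail=2, size=1
write(1): buf=[_ 15 1], head=1, tail=0, size=2
write(12): buf=[12 15 1], head=1, tail=1, size=3
read(): buf=[12 _ 1], head=2, tail=1, size=2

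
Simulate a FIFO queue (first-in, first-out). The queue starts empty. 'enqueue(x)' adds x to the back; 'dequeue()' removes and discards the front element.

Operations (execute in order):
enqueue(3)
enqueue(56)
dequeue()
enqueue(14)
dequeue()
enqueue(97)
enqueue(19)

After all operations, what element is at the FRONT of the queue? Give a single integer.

Answer: 14

Derivation:
enqueue(3): queue = [3]
enqueue(56): queue = [3, 56]
dequeue(): queue = [56]
enqueue(14): queue = [56, 14]
dequeue(): queue = [14]
enqueue(97): queue = [14, 97]
enqueue(19): queue = [14, 97, 19]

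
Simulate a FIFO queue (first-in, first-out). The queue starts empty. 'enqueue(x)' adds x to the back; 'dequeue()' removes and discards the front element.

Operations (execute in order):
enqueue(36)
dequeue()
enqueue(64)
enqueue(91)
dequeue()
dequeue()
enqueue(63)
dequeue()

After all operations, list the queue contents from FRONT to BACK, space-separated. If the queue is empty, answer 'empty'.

Answer: empty

Derivation:
enqueue(36): [36]
dequeue(): []
enqueue(64): [64]
enqueue(91): [64, 91]
dequeue(): [91]
dequeue(): []
enqueue(63): [63]
dequeue(): []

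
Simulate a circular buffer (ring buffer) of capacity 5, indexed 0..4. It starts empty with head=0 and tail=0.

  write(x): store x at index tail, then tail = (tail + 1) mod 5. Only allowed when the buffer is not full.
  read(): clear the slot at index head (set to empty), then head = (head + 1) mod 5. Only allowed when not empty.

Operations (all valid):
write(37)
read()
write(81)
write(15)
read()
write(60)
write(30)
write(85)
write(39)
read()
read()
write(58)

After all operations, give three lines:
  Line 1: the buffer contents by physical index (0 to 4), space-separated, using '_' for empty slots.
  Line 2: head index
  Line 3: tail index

Answer: 85 39 58 _ 30
4
3

Derivation:
write(37): buf=[37 _ _ _ _], head=0, tail=1, size=1
read(): buf=[_ _ _ _ _], head=1, tail=1, size=0
write(81): buf=[_ 81 _ _ _], head=1, tail=2, size=1
write(15): buf=[_ 81 15 _ _], head=1, tail=3, size=2
read(): buf=[_ _ 15 _ _], head=2, tail=3, size=1
write(60): buf=[_ _ 15 60 _], head=2, tail=4, size=2
write(30): buf=[_ _ 15 60 30], head=2, tail=0, size=3
write(85): buf=[85 _ 15 60 30], head=2, tail=1, size=4
write(39): buf=[85 39 15 60 30], head=2, tail=2, size=5
read(): buf=[85 39 _ 60 30], head=3, tail=2, size=4
read(): buf=[85 39 _ _ 30], head=4, tail=2, size=3
write(58): buf=[85 39 58 _ 30], head=4, tail=3, size=4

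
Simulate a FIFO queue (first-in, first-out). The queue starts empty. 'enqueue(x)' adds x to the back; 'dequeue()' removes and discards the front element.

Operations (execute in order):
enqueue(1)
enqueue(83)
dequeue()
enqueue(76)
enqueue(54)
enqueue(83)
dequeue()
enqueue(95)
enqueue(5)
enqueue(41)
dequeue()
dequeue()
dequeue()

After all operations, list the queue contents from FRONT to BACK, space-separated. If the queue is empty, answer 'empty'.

Answer: 95 5 41

Derivation:
enqueue(1): [1]
enqueue(83): [1, 83]
dequeue(): [83]
enqueue(76): [83, 76]
enqueue(54): [83, 76, 54]
enqueue(83): [83, 76, 54, 83]
dequeue(): [76, 54, 83]
enqueue(95): [76, 54, 83, 95]
enqueue(5): [76, 54, 83, 95, 5]
enqueue(41): [76, 54, 83, 95, 5, 41]
dequeue(): [54, 83, 95, 5, 41]
dequeue(): [83, 95, 5, 41]
dequeue(): [95, 5, 41]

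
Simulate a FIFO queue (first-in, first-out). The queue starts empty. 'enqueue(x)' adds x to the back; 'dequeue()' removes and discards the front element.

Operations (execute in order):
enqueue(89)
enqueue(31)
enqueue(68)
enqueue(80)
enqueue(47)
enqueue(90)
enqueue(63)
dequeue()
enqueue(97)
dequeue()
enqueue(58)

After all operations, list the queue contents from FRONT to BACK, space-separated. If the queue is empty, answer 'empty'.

enqueue(89): [89]
enqueue(31): [89, 31]
enqueue(68): [89, 31, 68]
enqueue(80): [89, 31, 68, 80]
enqueue(47): [89, 31, 68, 80, 47]
enqueue(90): [89, 31, 68, 80, 47, 90]
enqueue(63): [89, 31, 68, 80, 47, 90, 63]
dequeue(): [31, 68, 80, 47, 90, 63]
enqueue(97): [31, 68, 80, 47, 90, 63, 97]
dequeue(): [68, 80, 47, 90, 63, 97]
enqueue(58): [68, 80, 47, 90, 63, 97, 58]

Answer: 68 80 47 90 63 97 58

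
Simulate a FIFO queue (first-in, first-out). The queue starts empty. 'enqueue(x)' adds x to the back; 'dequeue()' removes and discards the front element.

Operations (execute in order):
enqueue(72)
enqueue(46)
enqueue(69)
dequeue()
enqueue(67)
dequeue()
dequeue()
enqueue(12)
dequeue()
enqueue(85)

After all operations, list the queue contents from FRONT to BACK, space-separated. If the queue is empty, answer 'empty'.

enqueue(72): [72]
enqueue(46): [72, 46]
enqueue(69): [72, 46, 69]
dequeue(): [46, 69]
enqueue(67): [46, 69, 67]
dequeue(): [69, 67]
dequeue(): [67]
enqueue(12): [67, 12]
dequeue(): [12]
enqueue(85): [12, 85]

Answer: 12 85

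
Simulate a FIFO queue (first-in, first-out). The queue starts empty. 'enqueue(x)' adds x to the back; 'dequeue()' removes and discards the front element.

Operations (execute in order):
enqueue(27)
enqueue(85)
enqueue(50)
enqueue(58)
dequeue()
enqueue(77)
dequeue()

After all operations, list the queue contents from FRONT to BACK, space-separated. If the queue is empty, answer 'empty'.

enqueue(27): [27]
enqueue(85): [27, 85]
enqueue(50): [27, 85, 50]
enqueue(58): [27, 85, 50, 58]
dequeue(): [85, 50, 58]
enqueue(77): [85, 50, 58, 77]
dequeue(): [50, 58, 77]

Answer: 50 58 77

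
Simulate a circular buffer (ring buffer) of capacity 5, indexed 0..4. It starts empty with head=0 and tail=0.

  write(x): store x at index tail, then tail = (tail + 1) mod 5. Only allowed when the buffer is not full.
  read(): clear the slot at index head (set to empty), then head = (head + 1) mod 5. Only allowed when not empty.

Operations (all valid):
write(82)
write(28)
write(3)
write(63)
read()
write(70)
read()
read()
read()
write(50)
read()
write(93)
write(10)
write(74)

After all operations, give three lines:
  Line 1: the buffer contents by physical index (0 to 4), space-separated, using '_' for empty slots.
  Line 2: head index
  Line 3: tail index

write(82): buf=[82 _ _ _ _], head=0, tail=1, size=1
write(28): buf=[82 28 _ _ _], head=0, tail=2, size=2
write(3): buf=[82 28 3 _ _], head=0, tail=3, size=3
write(63): buf=[82 28 3 63 _], head=0, tail=4, size=4
read(): buf=[_ 28 3 63 _], head=1, tail=4, size=3
write(70): buf=[_ 28 3 63 70], head=1, tail=0, size=4
read(): buf=[_ _ 3 63 70], head=2, tail=0, size=3
read(): buf=[_ _ _ 63 70], head=3, tail=0, size=2
read(): buf=[_ _ _ _ 70], head=4, tail=0, size=1
write(50): buf=[50 _ _ _ 70], head=4, tail=1, size=2
read(): buf=[50 _ _ _ _], head=0, tail=1, size=1
write(93): buf=[50 93 _ _ _], head=0, tail=2, size=2
write(10): buf=[50 93 10 _ _], head=0, tail=3, size=3
write(74): buf=[50 93 10 74 _], head=0, tail=4, size=4

Answer: 50 93 10 74 _
0
4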